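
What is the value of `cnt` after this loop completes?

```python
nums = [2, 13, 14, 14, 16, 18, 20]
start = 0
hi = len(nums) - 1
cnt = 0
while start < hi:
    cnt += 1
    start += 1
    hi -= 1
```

Iterations until pointers meet (list length 7)
`cnt` takes the values: 0 → 1 → 2 → 3

Answer: 3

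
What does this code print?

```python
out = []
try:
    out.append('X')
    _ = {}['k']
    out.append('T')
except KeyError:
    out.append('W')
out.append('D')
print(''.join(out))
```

Execution trace: 'X' (try body) → 'W' (except KeyError) → 'D' (after the try/except). Output: XWD

Answer: XWD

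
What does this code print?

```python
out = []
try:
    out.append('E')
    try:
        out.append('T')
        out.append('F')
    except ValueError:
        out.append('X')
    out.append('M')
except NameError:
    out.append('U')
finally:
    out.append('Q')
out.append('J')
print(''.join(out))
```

Execution trace: 'E' (try body) → 'T' (inner try body) → 'F' (inner try body, no exception) → 'M' (try body, no exception) → 'Q' (finally) → 'J' (after the try/except). Output: ETFMQJ

Answer: ETFMQJ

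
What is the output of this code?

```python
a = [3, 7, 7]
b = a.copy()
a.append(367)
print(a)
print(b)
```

Key concept: list.copy() creates independent copy.
Step by step:
`a = [3, 7, 7]` → a = [3, 7, 7]
`b = a.copy()` → b = [3, 7, 7]
`a.append(367)` → a = [3, 7, 7, 367]
`print(a)` → prints [3, 7, 7, 367]
`print(b)` → prints [3, 7, 7]

Answer:
[3, 7, 7, 367]
[3, 7, 7]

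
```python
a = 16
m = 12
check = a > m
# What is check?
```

Trace:
`a = 16` → a = 16
`m = 12` → m = 12
`check = a > m` → check = True
So check = True

Answer: True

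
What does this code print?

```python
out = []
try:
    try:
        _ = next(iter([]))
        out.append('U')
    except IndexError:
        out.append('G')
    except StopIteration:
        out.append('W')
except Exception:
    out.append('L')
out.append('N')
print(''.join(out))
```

Execution trace: 'W' (inner except StopIteration) → 'N' (after the try/except). Output: WN

Answer: WN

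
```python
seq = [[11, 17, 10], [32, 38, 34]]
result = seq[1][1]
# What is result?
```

Trace:
`seq = [[11, 17, 10], [32, 38, 34]]` → seq = [[11, 17, 10], [32, 38, 34]]
`result = seq[1][1]` → result = 38
So result = 38

Answer: 38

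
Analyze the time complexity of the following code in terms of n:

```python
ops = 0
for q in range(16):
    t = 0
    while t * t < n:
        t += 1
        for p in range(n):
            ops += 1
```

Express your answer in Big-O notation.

Each loop level contributes: 1 × √n × n. Multiplying the contributions gives O(n√n).

Answer: O(n√n)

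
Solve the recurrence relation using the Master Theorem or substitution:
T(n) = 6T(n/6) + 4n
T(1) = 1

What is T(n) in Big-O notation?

By Master Theorem: a=6, b=6, f(n)=4n. Since log_6(6) = 1 and f(n) = Θ(n^1), Case 2 applies. T(n) = O(n log n).

Answer: O(n log n)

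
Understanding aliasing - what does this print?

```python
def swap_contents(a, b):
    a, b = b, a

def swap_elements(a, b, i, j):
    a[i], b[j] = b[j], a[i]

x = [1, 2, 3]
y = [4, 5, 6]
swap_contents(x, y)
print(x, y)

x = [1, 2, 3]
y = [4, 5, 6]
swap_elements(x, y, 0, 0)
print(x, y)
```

Key concept: parameter rebinding vs mutation.
Step by step:
`x = [1, 2, 3]` → x = [1, 2, 3]
`y = [4, 5, 6]` → y = [4, 5, 6]
`swap_contents(x, y)` → no visible change to tracked variables
`print(x, y)` → prints [1, 2, 3] [4, 5, 6]
`x = [1, 2, 3]` → x = [1, 2, 3]
`y = [4, 5, 6]` → y = [4, 5, 6]
`swap_elements(x, y, 0, 0)` → x = [4, 2, 3]; y = [1, 5, 6]
`print(x, y)` → prints [4, 2, 3] [1, 5, 6]

Answer:
[1, 2, 3] [4, 5, 6]
[4, 2, 3] [1, 5, 6]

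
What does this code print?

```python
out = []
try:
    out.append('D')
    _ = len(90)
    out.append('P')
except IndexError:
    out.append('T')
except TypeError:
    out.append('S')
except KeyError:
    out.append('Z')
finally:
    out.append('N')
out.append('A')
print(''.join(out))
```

Execution trace: 'D' (try body) → 'S' (except TypeError) → 'N' (finally) → 'A' (after the try/except). Output: DSNA

Answer: DSNA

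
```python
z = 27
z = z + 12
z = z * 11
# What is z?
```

Trace:
`z = 27` → z = 27
`z = z + 12` → z = 39
`z = z * 11` → z = 429
So z = 429

Answer: 429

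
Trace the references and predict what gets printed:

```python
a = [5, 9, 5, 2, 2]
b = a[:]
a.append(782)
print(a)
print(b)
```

Key concept: slice [:] creates copy.
Step by step:
`a = [5, 9, 5, 2, 2]` → a = [5, 9, 5, 2, 2]
`b = a[:]` → b = [5, 9, 5, 2, 2]
`a.append(782)` → a = [5, 9, 5, 2, 2, 782]
`print(a)` → prints [5, 9, 5, 2, 2, 782]
`print(b)` → prints [5, 9, 5, 2, 2]

Answer:
[5, 9, 5, 2, 2, 782]
[5, 9, 5, 2, 2]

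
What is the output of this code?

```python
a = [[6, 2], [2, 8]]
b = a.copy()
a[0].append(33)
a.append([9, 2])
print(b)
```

Key concept: shallow copy with nested lists.
Step by step:
`a = [[6, 2], [2, 8]]` → a = [[6, 2], [2, 8]]
`b = a.copy()` → b = [[6, 2], [2, 8]]
`a[0].append(33)` → a = [[6, 2, 33], [2, 8]]; b = [[6, 2, 33], [2, 8]]
`a.append([9, 2])` → a = [[6, 2, 33], [2, 8], [9, 2]]
`print(b)` → prints [[6, 2, 33], [2, 8]]

Answer: [[6, 2, 33], [2, 8]]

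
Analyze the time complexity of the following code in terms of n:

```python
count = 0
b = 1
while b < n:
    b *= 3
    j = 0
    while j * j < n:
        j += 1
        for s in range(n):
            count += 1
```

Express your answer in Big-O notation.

Each loop level contributes: log n × √n × n. Multiplying the contributions gives O(n√n log n).

Answer: O(n√n log n)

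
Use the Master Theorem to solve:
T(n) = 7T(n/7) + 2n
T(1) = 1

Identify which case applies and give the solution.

a=7, b=7, f(n)=2n. log_7(7) = 1. Since c=1 = 1, Case 2 applies: T(n) = Θ(n^log_b(a) · log n) = O(n log n).

Answer: O(n log n) - Case 2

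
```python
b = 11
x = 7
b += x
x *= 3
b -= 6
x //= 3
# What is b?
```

Trace:
`b = 11` → b = 11
`x = 7` → x = 7
`b += x` → b = 18
`x *= 3` → x = 21
`b -= 6` → b = 12
`x //= 3` → x = 7
So b = 12

Answer: 12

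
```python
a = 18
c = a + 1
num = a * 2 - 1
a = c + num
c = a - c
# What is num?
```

Trace:
`a = 18` → a = 18
`c = a + 1` → c = 19
`num = a * 2 - 1` → num = 35
`a = c + num` → a = 54
`c = a - c` → c = 35
So num = 35

Answer: 35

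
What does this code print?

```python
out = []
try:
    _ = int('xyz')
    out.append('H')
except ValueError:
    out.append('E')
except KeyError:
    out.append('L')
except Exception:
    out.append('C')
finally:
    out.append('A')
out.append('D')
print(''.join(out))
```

Execution trace: 'E' (except ValueError) → 'A' (finally) → 'D' (after the try/except). Output: EAD

Answer: EAD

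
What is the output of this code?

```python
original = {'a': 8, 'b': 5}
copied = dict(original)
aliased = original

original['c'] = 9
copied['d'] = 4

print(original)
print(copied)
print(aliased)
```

Key concept: dict() creates copy, assignment creates alias.
Step by step:
`original = {'a': 8, 'b': 5}` → original = {'a': 8, 'b': 5}
`copied = dict(original)` → copied = {'a': 8, 'b': 5}
`aliased = original` → aliased = {'a': 8, 'b': 5} (same object as original)
`original['c'] = 9` → original = {'a': 8, 'b': 5, 'c': 9} (same object as aliased); aliased = {'a': 8, 'b': 5, 'c': 9} (same object as original)
`copied['d'] = 4` → copied = {'a': 8, 'b': 5, 'd': 4}
`print(original)` → prints {'a': 8, 'b': 5, 'c': 9}
`print(copied)` → prints {'a': 8, 'b': 5, 'd': 4}
`print(aliased)` → prints {'a': 8, 'b': 5, 'c': 9}

Answer:
{'a': 8, 'b': 5, 'c': 9}
{'a': 8, 'b': 5, 'd': 4}
{'a': 8, 'b': 5, 'c': 9}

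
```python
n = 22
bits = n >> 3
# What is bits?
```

Trace:
`n = 22` → n = 22
`bits = n >> 3` → bits = 2
So bits = 2

Answer: 2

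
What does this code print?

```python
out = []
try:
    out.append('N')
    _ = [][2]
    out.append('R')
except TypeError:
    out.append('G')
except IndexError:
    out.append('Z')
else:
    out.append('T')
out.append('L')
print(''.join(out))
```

Execution trace: 'N' (try body) → 'Z' (except IndexError) → 'L' (after the try/except). Output: NZL

Answer: NZL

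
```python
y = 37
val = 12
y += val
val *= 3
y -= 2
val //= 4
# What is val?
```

Trace:
`y = 37` → y = 37
`val = 12` → val = 12
`y += val` → y = 49
`val *= 3` → val = 36
`y -= 2` → y = 47
`val //= 4` → val = 9
So val = 9

Answer: 9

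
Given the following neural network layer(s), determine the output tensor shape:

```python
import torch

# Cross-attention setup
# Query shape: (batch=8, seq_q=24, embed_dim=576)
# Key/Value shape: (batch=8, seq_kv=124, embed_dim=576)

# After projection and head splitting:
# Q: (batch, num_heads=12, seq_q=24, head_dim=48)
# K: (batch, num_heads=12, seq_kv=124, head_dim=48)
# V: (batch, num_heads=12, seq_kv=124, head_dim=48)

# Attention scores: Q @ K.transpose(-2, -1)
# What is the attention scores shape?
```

Input: (8, 24, 576) -> Output: (8, 12, 24, 124)

Answer: (8, 12, 24, 124)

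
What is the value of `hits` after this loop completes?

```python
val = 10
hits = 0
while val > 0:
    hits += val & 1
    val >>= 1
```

Count set bits in 10 (binary: 0b1010)
`hits` takes the values: 0 → 1 → 2

Answer: 2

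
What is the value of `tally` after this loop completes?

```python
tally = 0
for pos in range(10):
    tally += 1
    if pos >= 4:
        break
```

Loop breaks when pos reaches 4, tally is 5
`tally` takes the values: 0 → 1 → 2 → 3 → 4 → 5

Answer: 5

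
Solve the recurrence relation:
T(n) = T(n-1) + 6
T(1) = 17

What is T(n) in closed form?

Unrolling: T(n) = T(1) + 6·(n-1) = 17 + 6(n-1) = 6n + 11.

Answer: T(n) = 6n + 11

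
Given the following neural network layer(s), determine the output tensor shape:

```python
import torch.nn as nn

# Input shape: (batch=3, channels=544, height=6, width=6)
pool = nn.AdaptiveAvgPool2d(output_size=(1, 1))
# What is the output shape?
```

Input: (3, 544, 6, 6) -> Output: (3, 544, 1, 1)

Answer: (3, 544, 1, 1)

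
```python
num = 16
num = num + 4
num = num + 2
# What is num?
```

Trace:
`num = 16` → num = 16
`num = num + 4` → num = 20
`num = num + 2` → num = 22
So num = 22

Answer: 22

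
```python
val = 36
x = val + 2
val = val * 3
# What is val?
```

Trace:
`val = 36` → val = 36
`x = val + 2` → x = 38
`val = val * 3` → val = 108
So val = 108

Answer: 108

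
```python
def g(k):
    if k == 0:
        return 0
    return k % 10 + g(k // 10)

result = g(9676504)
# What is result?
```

Sum of digits of 9676504: 4 + 0 + 5 + 6 + 7 + 6 + 9 = 37

Answer: 37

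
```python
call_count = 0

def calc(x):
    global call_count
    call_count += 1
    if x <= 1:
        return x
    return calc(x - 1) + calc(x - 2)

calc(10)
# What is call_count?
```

Calls(x) = 1 + Calls(x-1) + Calls(x-2); Calls(0)=Calls(1)=1. For x=10 this gives 177.

Answer: 177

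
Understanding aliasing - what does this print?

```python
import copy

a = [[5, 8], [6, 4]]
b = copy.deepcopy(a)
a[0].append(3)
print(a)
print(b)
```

Key concept: deep copy is fully independent.
Step by step:
`a = [[5, 8], [6, 4]]` → a = [[5, 8], [6, 4]]
`b = copy.deepcopy(a)` → b = [[5, 8], [6, 4]]
`a[0].append(3)` → a = [[5, 8, 3], [6, 4]]
`print(a)` → prints [[5, 8, 3], [6, 4]]
`print(b)` → prints [[5, 8], [6, 4]]

Answer:
[[5, 8, 3], [6, 4]]
[[5, 8], [6, 4]]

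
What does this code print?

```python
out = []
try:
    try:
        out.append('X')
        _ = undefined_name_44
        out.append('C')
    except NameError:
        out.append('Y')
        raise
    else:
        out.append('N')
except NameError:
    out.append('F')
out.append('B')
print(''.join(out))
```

Execution trace: 'X' (inner try body) → 'Y' (inner except NameError) → 'F' (outer except NameError) → 'B' (after the try/except). Output: XYFB

Answer: XYFB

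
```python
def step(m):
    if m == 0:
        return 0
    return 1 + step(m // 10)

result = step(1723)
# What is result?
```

Count of digits of 1723: 4

Answer: 4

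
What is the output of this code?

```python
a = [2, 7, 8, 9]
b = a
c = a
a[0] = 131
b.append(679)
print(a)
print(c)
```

Key concept: multiple aliases.
Step by step:
`a = [2, 7, 8, 9]` → a = [2, 7, 8, 9]
`b = a` → b = [2, 7, 8, 9] (same object as a)
`c = a` → c = [2, 7, 8, 9] (same object as a, b)
`a[0] = 131` → a = [131, 7, 8, 9] (same object as b, c); b = [131, 7, 8, 9] (same object as a, c); c = [131, 7, 8, 9] (same object as a, b)
`b.append(679)` → a = [131, 7, 8, 9, 679] (same object as b, c); b = [131, 7, 8, 9, 679] (same object as a, c); c = [131, 7, 8, 9, 679] (same object as a, b)
`print(a)` → prints [131, 7, 8, 9, 679]
`print(c)` → prints [131, 7, 8, 9, 679]

Answer:
[131, 7, 8, 9, 679]
[131, 7, 8, 9, 679]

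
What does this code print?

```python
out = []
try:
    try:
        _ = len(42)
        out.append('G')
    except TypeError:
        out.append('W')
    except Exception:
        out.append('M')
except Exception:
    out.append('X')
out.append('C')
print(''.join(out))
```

Execution trace: 'W' (inner except TypeError) → 'C' (after the try/except). Output: WC

Answer: WC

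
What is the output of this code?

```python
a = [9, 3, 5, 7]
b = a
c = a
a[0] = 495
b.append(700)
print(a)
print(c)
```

Key concept: multiple aliases.
Step by step:
`a = [9, 3, 5, 7]` → a = [9, 3, 5, 7]
`b = a` → b = [9, 3, 5, 7] (same object as a)
`c = a` → c = [9, 3, 5, 7] (same object as a, b)
`a[0] = 495` → a = [495, 3, 5, 7] (same object as b, c); b = [495, 3, 5, 7] (same object as a, c); c = [495, 3, 5, 7] (same object as a, b)
`b.append(700)` → a = [495, 3, 5, 7, 700] (same object as b, c); b = [495, 3, 5, 7, 700] (same object as a, c); c = [495, 3, 5, 7, 700] (same object as a, b)
`print(a)` → prints [495, 3, 5, 7, 700]
`print(c)` → prints [495, 3, 5, 7, 700]

Answer:
[495, 3, 5, 7, 700]
[495, 3, 5, 7, 700]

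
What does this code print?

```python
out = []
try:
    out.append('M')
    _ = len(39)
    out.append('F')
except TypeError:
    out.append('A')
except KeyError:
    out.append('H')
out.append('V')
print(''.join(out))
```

Execution trace: 'M' (try body) → 'A' (except TypeError) → 'V' (after the try/except). Output: MAV

Answer: MAV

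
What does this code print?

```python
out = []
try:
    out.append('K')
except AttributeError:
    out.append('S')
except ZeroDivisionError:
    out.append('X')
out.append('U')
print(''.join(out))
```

Execution trace: 'K' (try body, no exception) → 'U' (after the try/except). Output: KU

Answer: KU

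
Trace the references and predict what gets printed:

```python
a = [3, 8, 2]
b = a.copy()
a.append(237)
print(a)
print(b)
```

Key concept: list.copy() creates independent copy.
Step by step:
`a = [3, 8, 2]` → a = [3, 8, 2]
`b = a.copy()` → b = [3, 8, 2]
`a.append(237)` → a = [3, 8, 2, 237]
`print(a)` → prints [3, 8, 2, 237]
`print(b)` → prints [3, 8, 2]

Answer:
[3, 8, 2, 237]
[3, 8, 2]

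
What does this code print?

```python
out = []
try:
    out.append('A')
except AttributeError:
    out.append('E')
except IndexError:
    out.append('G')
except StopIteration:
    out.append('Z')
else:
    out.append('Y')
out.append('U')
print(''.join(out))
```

Execution trace: 'A' (try body, no exception) → 'Y' (else) → 'U' (after the try/except). Output: AYU

Answer: AYU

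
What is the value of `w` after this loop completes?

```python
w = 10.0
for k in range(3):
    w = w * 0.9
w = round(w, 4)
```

Exponential decay: 10.0 * 0.9^3
`w` takes the values: 10.0 → 9.0 → 8.1 → 7.29

Answer: 7.29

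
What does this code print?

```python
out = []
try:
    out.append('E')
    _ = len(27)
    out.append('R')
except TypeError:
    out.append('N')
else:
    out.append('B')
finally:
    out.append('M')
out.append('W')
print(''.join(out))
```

Execution trace: 'E' (try body) → 'N' (except TypeError) → 'M' (finally) → 'W' (after the try/except). Output: ENMW

Answer: ENMW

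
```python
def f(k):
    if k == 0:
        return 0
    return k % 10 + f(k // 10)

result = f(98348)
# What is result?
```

Sum of digits of 98348: 8 + 4 + 3 + 8 + 9 = 32

Answer: 32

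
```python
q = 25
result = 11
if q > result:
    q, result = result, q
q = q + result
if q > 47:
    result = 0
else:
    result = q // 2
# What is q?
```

Trace:
`q = 25` → q = 25
`result = 11` → result = 11
`if q > result: ...` → q > result is True → q = 11; result = 25
`q = q + result` → q = 36
`if q > 47: ...` → q > 47 is False, take else branch → result = 18
So q = 36

Answer: 36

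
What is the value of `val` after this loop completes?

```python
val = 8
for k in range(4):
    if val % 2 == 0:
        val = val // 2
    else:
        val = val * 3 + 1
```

Collatz-style transformation from 8
`val` takes the values: 8 → 4 → 2 → 1 → 4

Answer: 4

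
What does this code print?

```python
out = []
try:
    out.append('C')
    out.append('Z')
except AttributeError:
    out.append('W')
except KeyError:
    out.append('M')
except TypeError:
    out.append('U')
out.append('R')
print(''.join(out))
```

Execution trace: 'C' (try body) → 'Z' (try body, no exception) → 'R' (after the try/except). Output: CZR

Answer: CZR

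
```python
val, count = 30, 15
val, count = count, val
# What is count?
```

Trace:
`val, count = 30, 15` → val = 30; count = 15
`val, count = count, val` → val = 15; count = 30
So count = 30

Answer: 30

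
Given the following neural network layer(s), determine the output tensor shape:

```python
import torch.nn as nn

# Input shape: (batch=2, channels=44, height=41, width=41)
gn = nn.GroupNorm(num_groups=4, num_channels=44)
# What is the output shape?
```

Input: (2, 44, 41, 41) -> Output: (2, 44, 41, 41)

Answer: (2, 44, 41, 41)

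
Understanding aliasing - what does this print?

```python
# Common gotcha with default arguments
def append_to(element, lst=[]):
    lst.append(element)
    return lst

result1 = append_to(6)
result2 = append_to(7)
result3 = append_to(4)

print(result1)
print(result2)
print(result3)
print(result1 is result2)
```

Key concept: mutable default argument gotcha.
Step by step:
`result1 = append_to(6)` → result1 = [6]
`result2 = append_to(7)` → result1 = [6, 7] (same object as result2); result2 = [6, 7] (same object as result1)
`result3 = append_to(4)` → result1 = [6, 7, 4] (same object as result2, result3); result2 = [6, 7, 4] (same object as result1, result3); result3 = [6, 7, 4] (same object as result1, result2)
`print(result1)` → prints [6, 7, 4]
`print(result2)` → prints [6, 7, 4]
`print(result3)` → prints [6, 7, 4]
`print(result1 is result2)` → prints True

Answer:
[6, 7, 4]
[6, 7, 4]
[6, 7, 4]
True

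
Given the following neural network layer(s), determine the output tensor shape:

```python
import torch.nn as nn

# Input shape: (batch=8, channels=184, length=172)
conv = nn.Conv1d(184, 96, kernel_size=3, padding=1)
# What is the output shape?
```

Input: (8, 184, 172) -> Output: (8, 96, 172)

Answer: (8, 96, 172)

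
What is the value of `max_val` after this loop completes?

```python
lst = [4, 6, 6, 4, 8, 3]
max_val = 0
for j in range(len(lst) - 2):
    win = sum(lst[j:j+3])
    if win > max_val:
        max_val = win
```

Max sum of 3-element window in [4, 6, 6, 4, 8, 3]
`max_val` takes the values: 0 → 16 → 18

Answer: 18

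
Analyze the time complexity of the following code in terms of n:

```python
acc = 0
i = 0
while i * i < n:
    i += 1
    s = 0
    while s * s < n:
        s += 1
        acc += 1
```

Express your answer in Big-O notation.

Each loop level contributes: √n × √n. Multiplying the contributions gives O(n).

Answer: O(n)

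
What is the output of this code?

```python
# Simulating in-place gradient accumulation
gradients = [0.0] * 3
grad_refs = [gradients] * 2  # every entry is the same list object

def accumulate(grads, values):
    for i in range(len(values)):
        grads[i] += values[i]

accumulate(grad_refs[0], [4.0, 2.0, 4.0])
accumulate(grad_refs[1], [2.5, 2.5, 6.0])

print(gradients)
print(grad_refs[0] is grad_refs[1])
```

Key concept: gradient accumulation aliasing.
Step by step:
`gradients = [0.0] * 3` → gradients = [0.0, 0.0, 0.0]
`grad_refs = [gradients] * 2` → grad_refs = [[0.0, 0.0, 0.0], [0.0, 0.0, 0.0]]
`accumulate(grad_refs[0], [4.0, 2.0, 4.0])` → gradients = [4.0, 2.0, 4.0]; grad_refs = [[4.0, 2.0, 4.0], [4.0, 2.0, 4.0]]
`accumulate(grad_refs[1], [2.5, 2.5, 6.0])` → gradients = [6.5, 4.5, 10.0]; grad_refs = [[6.5, 4.5, 10.0], [6.5, 4.5, 10.0]]
`print(gradients)` → prints [6.5, 4.5, 10.0]
`print(grad_refs[0] is grad_refs[1])` → prints True

Answer:
[6.5, 4.5, 10.0]
True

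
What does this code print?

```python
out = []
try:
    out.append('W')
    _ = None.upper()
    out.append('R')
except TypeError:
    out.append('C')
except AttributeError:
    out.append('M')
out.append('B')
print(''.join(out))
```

Execution trace: 'W' (try body) → 'M' (except AttributeError) → 'B' (after the try/except). Output: WMB

Answer: WMB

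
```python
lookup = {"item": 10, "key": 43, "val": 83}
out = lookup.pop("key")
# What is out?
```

Trace:
`lookup = {"item": 10, "key": 43, "val": 83}` → lookup = {'item': 10, 'key': 43, 'val': 83}
`out = lookup.pop("key")` → lookup = {'item': 10, 'val': 83}; out = 43
So out = 43

Answer: 43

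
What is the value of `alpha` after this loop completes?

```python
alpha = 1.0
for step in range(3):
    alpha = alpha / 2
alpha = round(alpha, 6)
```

Halving LR 3 times: 1 / 2^3
`alpha` takes the values: 1.0 → 0.5 → 0.25 → 0.125

Answer: 0.125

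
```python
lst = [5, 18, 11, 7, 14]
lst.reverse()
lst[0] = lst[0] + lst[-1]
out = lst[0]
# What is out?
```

Trace:
`lst = [5, 18, 11, 7, 14]` → lst = [5, 18, 11, 7, 14]
`lst.reverse()` → lst = [14, 7, 11, 18, 5]
`lst[0] = lst[0] + lst[-1]` → lst = [19, 7, 11, 18, 5]
`out = lst[0]` → out = 19
So out = 19

Answer: 19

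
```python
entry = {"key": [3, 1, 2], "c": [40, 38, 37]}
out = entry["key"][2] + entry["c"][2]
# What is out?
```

Trace:
`entry = {"key": [3, 1, 2], "c": [40, 38, 37]}` → entry = {'key': [3, 1, 2], 'c': [40, 38, 37]}
`out = entry["key"][2] + entry["c"][2]` → out = 39
So out = 39

Answer: 39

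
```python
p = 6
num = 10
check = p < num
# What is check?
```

Trace:
`p = 6` → p = 6
`num = 10` → num = 10
`check = p < num` → check = True
So check = True

Answer: True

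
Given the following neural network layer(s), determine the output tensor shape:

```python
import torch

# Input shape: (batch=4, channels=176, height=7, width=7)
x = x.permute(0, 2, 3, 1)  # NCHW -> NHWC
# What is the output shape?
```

Input: (4, 176, 7, 7) -> Output: (4, 7, 7, 176)

Answer: (4, 7, 7, 176)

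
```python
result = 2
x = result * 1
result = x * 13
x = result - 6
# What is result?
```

Trace:
`result = 2` → result = 2
`x = result * 1` → x = 2
`result = x * 13` → result = 26
`x = result - 6` → x = 20
So result = 26

Answer: 26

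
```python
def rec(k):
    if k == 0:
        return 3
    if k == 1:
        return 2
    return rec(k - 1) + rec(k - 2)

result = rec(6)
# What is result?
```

Build up from base cases: rec(0)=3, rec(1)=2, rec(2)=5, rec(3)=7, rec(4)=12, rec(5)=19, rec(6)=31

Answer: 31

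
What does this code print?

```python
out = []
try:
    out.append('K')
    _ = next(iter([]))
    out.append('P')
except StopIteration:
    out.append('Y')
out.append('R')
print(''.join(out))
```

Execution trace: 'K' (try body) → 'Y' (except StopIteration) → 'R' (after the try/except). Output: KYR

Answer: KYR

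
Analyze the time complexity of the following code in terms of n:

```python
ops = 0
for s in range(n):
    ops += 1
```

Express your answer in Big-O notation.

Each loop level contributes: n. Multiplying the contributions gives O(n).

Answer: O(n)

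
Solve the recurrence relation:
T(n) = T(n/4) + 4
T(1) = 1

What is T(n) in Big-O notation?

Each step divides n by 4 and adds 4. After log_4(n) steps we reach T(1)=1. So T(n) = 4·log_4(n) + 1 = O(log n).

Answer: O(log n)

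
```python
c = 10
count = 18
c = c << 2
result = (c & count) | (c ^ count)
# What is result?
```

Trace:
`c = 10` → c = 10
`count = 18` → count = 18
`c = c << 2` → c = 40
`result = (c & count) | (c ^ count)` → result = 58
So result = 58

Answer: 58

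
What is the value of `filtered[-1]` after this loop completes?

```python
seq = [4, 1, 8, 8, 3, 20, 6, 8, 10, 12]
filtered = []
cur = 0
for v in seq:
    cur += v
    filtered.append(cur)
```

Cumulative sum ends at 80
`filtered` takes the values: [] → [4] → [4, 5] → [4, 5, 13] → [4, 5, 13, 21] → [4, 5, 13, 21, 24] → [4, 5, 13, 21, 24, 44] → [4, 5, 13, 21, 24, 44, 50] → [4, 5, 13, 21, 24, 44, 50, 58] → [4, 5, 13, 21, 24, 44, 50, 58, 68] → [4, 5, 13, 21, 24, 44, 50, 58, 68, 80]
So `filtered[-1]` = 80

Answer: 80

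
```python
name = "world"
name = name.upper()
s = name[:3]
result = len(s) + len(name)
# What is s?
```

Trace:
`name = "world"` → name = 'world'
`name = name.upper()` → name = 'WORLD'
`s = name[:3]` → s = 'WOR'
`result = len(s) + len(name)` → result = 8
So s = 'WOR'

Answer: 'WOR'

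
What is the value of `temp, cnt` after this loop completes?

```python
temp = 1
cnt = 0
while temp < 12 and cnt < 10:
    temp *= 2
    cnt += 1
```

Double until >= 12 or 10 iterations
`temp, cnt` takes the values: (1, 0) → (2, 0) → (2, 1) → (4, 1) → (4, 2) → (8, 2) → (8, 3) → (16, 3) → (16, 4)

Answer: 16, 4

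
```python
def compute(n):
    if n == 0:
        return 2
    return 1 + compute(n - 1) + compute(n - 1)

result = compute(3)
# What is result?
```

compute(n) = 1 + 2·compute(n-1), compute(0)=2. Closed form: (2+1)·2^3 - 1 = 23.

Answer: 23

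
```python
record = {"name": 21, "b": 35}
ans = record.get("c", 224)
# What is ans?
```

Trace:
`record = {"name": 21, "b": 35}` → record = {'name': 21, 'b': 35}
`ans = record.get("c", 224)` → ans = 224
So ans = 224

Answer: 224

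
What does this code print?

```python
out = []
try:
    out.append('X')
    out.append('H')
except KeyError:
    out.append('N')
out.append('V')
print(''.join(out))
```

Execution trace: 'X' (try body) → 'H' (try body, no exception) → 'V' (after the try/except). Output: XHV

Answer: XHV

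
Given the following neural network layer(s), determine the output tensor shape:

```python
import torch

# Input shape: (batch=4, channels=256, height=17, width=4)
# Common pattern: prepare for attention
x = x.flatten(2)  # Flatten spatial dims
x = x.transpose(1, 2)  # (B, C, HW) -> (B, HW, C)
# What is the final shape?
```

Input: (4, 256, 17, 4) -> after flatten(2): (4, 256, 68) -> Output: (4, 68, 256)

Answer: (4, 68, 256)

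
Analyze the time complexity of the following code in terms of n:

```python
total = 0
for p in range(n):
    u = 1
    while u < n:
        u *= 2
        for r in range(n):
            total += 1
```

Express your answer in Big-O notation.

Each loop level contributes: n × log n × n. Multiplying the contributions gives O(n^2 log n).

Answer: O(n^2 log n)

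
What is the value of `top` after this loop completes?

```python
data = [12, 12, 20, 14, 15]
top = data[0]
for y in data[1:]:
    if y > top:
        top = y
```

Maximum of [12, 12, 20, 14, 15]
`top` takes the values: 12 → 20

Answer: 20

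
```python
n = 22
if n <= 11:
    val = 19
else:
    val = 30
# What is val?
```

Trace:
`n = 22` → n = 22
`if n <= 11: ...` → n <= 11 is False, take else branch → val = 30
So val = 30

Answer: 30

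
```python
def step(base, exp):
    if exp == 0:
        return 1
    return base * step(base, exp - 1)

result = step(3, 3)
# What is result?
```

step(3, 3) = 3 * 3 * 3 = 27

Answer: 27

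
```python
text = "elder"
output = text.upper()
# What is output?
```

Trace:
`text = "elder"` → text = 'elder'
`output = text.upper()` → output = 'ELDER'
So output = 'ELDER'

Answer: 'ELDER'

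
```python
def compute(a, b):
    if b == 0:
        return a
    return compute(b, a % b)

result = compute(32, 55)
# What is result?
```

compute(32, 55) -> compute(55, 32) -> compute(32, 23) -> compute(23, 9) -> compute(9, 5) -> compute(5, 4) -> compute(4, 1) -> compute(1, 0) -> 1

Answer: 1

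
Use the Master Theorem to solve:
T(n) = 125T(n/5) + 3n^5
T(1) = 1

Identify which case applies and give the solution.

a=125, b=5, f(n)=3n^5. log_5(125) = 3. Since c=5 > 3 and the regularity condition holds (125(n/5)^5 = (125/5^5)n^5 with 125/5^5 < 1), Case 3 applies: T(n) = Θ(f(n)) = O(n^5).

Answer: O(n^5) - Case 3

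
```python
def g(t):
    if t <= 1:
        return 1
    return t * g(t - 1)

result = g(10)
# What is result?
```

g(10) = 10 * 9 * 8 * 7 * 6 * 5 * 4 * 3 * 2 * 1 = 3628800

Answer: 3628800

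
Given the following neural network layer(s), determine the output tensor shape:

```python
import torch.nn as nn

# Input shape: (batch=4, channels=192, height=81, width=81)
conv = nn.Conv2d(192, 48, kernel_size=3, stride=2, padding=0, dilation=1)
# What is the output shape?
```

Input: (4, 192, 81, 81) -> Output: (4, 48, 40, 40)

Answer: (4, 48, 40, 40)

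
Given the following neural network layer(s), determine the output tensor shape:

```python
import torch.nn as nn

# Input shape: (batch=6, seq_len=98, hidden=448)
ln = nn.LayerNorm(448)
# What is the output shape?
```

Input: (6, 98, 448) -> Output: (6, 98, 448)

Answer: (6, 98, 448)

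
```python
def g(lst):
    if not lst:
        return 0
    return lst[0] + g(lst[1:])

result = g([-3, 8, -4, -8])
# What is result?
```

(-3) + 8 + (-4) + (-8) + 0 = -7

Answer: -7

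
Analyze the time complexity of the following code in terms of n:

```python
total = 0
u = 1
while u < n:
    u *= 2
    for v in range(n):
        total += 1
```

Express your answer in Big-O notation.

Each loop level contributes: log n × n. Multiplying the contributions gives O(n log n).

Answer: O(n log n)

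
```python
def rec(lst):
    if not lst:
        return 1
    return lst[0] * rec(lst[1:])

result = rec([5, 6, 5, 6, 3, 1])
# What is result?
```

Product over [5, 6, 5, 6, 3, 1] = 5 * 6 * 5 * 6 * 3 * 1 = 2700

Answer: 2700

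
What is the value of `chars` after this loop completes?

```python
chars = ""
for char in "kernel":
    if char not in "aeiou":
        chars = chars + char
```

Remove vowels from 'kernel'
`chars` takes the values: "" → "k" → "kr" → "krn" → "krnl"

Answer: "krnl"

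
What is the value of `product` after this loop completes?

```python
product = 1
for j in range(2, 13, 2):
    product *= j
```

Product of even numbers 2 to 12
`product` takes the values: 1 → 2 → 8 → 48 → 384 → 3840 → 46080

Answer: 46080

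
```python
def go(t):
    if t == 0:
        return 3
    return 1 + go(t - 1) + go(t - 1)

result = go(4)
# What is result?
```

go(t) = 1 + 2·go(t-1), go(0)=3. Closed form: (3+1)·2^4 - 1 = 63.

Answer: 63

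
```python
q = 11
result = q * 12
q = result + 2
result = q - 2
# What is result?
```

Trace:
`q = 11` → q = 11
`result = q * 12` → result = 132
`q = result + 2` → q = 134
`result = q - 2` → result = 132
So result = 132

Answer: 132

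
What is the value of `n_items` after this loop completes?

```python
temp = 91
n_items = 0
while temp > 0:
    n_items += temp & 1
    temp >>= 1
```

Count set bits in 91 (binary: 0b1011011)
`n_items` takes the values: 0 → 1 → 2 → 3 → 4 → 5

Answer: 5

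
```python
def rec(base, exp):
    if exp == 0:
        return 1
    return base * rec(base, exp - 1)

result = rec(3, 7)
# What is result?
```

rec(3, 7) = 3 * 3 * 3 * 3 * 3 * 3 * 3 = 2187

Answer: 2187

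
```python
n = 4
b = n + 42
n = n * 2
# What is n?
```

Trace:
`n = 4` → n = 4
`b = n + 42` → b = 46
`n = n * 2` → n = 8
So n = 8

Answer: 8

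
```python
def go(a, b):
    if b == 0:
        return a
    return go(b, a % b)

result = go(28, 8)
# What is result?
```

go(28, 8) -> go(8, 4) -> go(4, 0) -> 4

Answer: 4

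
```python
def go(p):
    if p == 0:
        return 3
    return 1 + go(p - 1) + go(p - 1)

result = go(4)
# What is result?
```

go(p) = 1 + 2·go(p-1), go(0)=3. Closed form: (3+1)·2^4 - 1 = 63.

Answer: 63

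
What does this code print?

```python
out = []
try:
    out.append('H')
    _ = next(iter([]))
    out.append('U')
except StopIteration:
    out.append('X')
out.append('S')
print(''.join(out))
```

Execution trace: 'H' (try body) → 'X' (except StopIteration) → 'S' (after the try/except). Output: HXS

Answer: HXS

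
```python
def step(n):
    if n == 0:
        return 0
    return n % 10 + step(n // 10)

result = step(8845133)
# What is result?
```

Sum of digits of 8845133: 3 + 3 + 1 + 5 + 4 + 8 + 8 = 32

Answer: 32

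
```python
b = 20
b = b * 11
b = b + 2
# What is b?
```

Trace:
`b = 20` → b = 20
`b = b * 11` → b = 220
`b = b + 2` → b = 222
So b = 222

Answer: 222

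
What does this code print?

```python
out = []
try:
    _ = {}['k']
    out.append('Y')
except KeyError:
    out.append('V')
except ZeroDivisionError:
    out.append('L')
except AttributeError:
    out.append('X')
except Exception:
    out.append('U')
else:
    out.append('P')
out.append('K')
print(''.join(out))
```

Execution trace: 'V' (except KeyError) → 'K' (after the try/except). Output: VK

Answer: VK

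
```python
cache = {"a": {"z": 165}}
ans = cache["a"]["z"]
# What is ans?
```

Trace:
`cache = {"a": {"z": 165}}` → cache = {'a': {'z': 165}}
`ans = cache["a"]["z"]` → ans = 165
So ans = 165

Answer: 165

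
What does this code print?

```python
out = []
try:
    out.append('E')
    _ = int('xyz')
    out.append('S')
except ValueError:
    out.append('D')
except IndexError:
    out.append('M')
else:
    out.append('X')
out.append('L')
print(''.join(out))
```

Execution trace: 'E' (try body) → 'D' (except ValueError) → 'L' (after the try/except). Output: EDL

Answer: EDL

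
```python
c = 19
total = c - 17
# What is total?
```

Trace:
`c = 19` → c = 19
`total = c - 17` → total = 2
So total = 2

Answer: 2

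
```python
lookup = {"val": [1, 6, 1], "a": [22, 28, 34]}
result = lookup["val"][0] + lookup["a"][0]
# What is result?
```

Trace:
`lookup = {"val": [1, 6, 1], "a": [22, 28, 34]}` → lookup = {'val': [1, 6, 1], 'a': [22, 28, 34]}
`result = lookup["val"][0] + lookup["a"][0]` → result = 23
So result = 23

Answer: 23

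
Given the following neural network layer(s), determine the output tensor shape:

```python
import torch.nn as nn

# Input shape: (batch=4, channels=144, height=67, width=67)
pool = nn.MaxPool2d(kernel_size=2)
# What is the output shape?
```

Input: (4, 144, 67, 67) -> Output: (4, 144, 33, 33)

Answer: (4, 144, 33, 33)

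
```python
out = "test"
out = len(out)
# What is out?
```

Trace:
`out = "test"` → out = 'test'
`out = len(out)` → out = 4
So out = 4

Answer: 4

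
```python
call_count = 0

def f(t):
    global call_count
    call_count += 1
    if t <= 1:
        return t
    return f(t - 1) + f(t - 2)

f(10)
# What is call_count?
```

Calls(t) = 1 + Calls(t-1) + Calls(t-2); Calls(0)=Calls(1)=1. For t=10 this gives 177.

Answer: 177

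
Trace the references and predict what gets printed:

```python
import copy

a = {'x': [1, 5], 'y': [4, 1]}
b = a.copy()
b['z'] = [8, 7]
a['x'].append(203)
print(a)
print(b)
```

Key concept: shallow copy of dict with mutable values.
Step by step:
`a = {'x': [1, 5], 'y': [4, 1]}` → a = {'x': [1, 5], 'y': [4, 1]}
`b = a.copy()` → b = {'x': [1, 5], 'y': [4, 1]}
`b['z'] = [8, 7]` → b = {'x': [1, 5], 'y': [4, 1], 'z': [8, 7]}
`a['x'].append(203)` → a = {'x': [1, 5, 203], 'y': [4, 1]}; b = {'x': [1, 5, 203], 'y': [4, 1], 'z': [8, 7]}
`print(a)` → prints {'x': [1, 5, 203], 'y': [4, 1]}
`print(b)` → prints {'x': [1, 5, 203], 'y': [4, 1], 'z': [8, 7]}

Answer:
{'x': [1, 5, 203], 'y': [4, 1]}
{'x': [1, 5, 203], 'y': [4, 1], 'z': [8, 7]}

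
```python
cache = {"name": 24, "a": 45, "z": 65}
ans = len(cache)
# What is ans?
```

Trace:
`cache = {"name": 24, "a": 45, "z": 65}` → cache = {'name': 24, 'a': 45, 'z': 65}
`ans = len(cache)` → ans = 3
So ans = 3

Answer: 3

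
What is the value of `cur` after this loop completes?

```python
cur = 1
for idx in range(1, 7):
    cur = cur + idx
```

Start at 1, add 1 through 6
`cur` takes the values: 1 → 2 → 4 → 7 → 11 → 16 → 22

Answer: 22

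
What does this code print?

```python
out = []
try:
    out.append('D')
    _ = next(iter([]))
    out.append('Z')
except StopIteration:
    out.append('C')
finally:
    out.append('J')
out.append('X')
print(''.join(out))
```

Execution trace: 'D' (try body) → 'C' (except StopIteration) → 'J' (finally) → 'X' (after the try/except). Output: DCJX

Answer: DCJX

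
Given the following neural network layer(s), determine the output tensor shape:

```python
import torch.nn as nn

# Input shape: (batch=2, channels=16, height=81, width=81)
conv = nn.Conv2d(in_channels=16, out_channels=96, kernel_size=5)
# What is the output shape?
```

Input: (2, 16, 81, 81) -> Output: (2, 96, 77, 77)

Answer: (2, 96, 77, 77)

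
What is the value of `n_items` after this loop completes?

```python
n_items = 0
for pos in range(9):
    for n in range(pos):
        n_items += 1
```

Triangle number: 0+1+2+...+8
`n_items` takes the values: 0 → 1 → 2 → 3 → 4 → 5 → 6 → 7 → 8 → 9 → 10 → 11 → 12 → 13 → 14 → 15 → 16 → 17 → 18 → 19 → 20 → 21 → 22 → 23 → 24 → 25 → 26 → 27 → 28 → 29 → 30 → 31 → 32 → 33 → 34 → 35 → 36

Answer: 36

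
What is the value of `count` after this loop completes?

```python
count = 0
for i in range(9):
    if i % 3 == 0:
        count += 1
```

Count numbers divisible by 3 in range(9)
`count` takes the values: 0 → 1 → 2 → 3

Answer: 3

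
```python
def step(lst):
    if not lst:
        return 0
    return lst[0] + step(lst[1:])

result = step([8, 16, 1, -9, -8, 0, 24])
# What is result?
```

8 + 16 + 1 + (-9) + (-8) + 0 + 24 + 0 = 32

Answer: 32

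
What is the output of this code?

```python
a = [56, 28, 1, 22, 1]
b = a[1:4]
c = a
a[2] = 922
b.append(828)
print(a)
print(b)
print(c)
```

Key concept: slice vs alias.
Step by step:
`a = [56, 28, 1, 22, 1]` → a = [56, 28, 1, 22, 1]
`b = a[1:4]` → b = [28, 1, 22]
`c = a` → c = [56, 28, 1, 22, 1] (same object as a)
`a[2] = 922` → a = [56, 28, 922, 22, 1] (same object as c); c = [56, 28, 922, 22, 1] (same object as a)
`b.append(828)` → b = [28, 1, 22, 828]
`print(a)` → prints [56, 28, 922, 22, 1]
`print(b)` → prints [28, 1, 22, 828]
`print(c)` → prints [56, 28, 922, 22, 1]

Answer:
[56, 28, 922, 22, 1]
[28, 1, 22, 828]
[56, 28, 922, 22, 1]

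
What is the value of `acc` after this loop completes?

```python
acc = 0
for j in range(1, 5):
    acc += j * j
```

Sum of squares 1² to 4² = 30
`acc` takes the values: 0 → 1 → 5 → 14 → 30

Answer: 30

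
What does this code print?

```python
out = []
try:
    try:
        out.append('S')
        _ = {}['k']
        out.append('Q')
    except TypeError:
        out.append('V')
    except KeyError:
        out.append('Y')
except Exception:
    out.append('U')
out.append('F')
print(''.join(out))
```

Execution trace: 'S' (inner try body) → 'Y' (inner except KeyError) → 'F' (after the try/except). Output: SYF

Answer: SYF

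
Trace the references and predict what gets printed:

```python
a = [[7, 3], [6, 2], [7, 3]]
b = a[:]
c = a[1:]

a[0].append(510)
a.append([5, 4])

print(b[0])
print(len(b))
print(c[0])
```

Key concept: slice with nested mutation.
Step by step:
`a = [[7, 3], [6, 2], [7, 3]]` → a = [[7, 3], [6, 2], [7, 3]]
`b = a[:]` → b = [[7, 3], [6, 2], [7, 3]]
`c = a[1:]` → c = [[6, 2], [7, 3]]
`a[0].append(510)` → a = [[7, 3, 510], [6, 2], [7, 3]]; b = [[7, 3, 510], [6, 2], [7, 3]]
`a.append([5, 4])` → a = [[7, 3, 510], [6, 2], [7, 3], [5, 4]]
`print(b[0])` → prints [7, 3, 510]
`print(len(b))` → prints 3
`print(c[0])` → prints [6, 2]

Answer:
[7, 3, 510]
3
[6, 2]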